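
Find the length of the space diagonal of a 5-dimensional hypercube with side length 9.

The space diagonal of an n-cube of side s is s√n. Here 9·√5 ≈ 20.1246.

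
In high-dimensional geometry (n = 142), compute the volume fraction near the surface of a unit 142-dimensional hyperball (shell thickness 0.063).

1 - (1-0.063)^142 ≈ 0.999903 ≈ 99.9903%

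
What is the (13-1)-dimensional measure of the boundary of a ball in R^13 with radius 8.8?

|∂B_13(8.8)| ≈ 2.55315e+12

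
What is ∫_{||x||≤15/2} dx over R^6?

The n-ball volume is π^(n/2)·r^n/Γ(n/2+1). With n=6, r=15/2: V = 3796875·π^3/128 ≈ 919742.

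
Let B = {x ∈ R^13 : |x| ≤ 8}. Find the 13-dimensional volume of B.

V_13(8) = π^(13/2) · (8)^13 / Γ(13/2 + 1) = 70368744177664·π^6/135135 ≈ 5.00623e+11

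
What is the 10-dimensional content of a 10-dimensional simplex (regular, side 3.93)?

Volume = 3.93^10 · √(11/2^10) / 10! ≈ 0.025102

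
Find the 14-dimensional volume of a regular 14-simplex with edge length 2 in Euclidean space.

V_14 = √(15) · 2^14 / (14! · 2^(14/2)) ≈ 5.68653e-09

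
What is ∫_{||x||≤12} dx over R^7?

V = 191102976·π^3/35 ≈ 1.69297e+08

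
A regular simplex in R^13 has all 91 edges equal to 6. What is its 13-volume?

V = (6^13 / 13!) · √((13+1) / 2^13) ≈ 0.0867072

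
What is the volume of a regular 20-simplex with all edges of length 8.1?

For a regular n-simplex with edge a, V = (a^n / n!)·√((n+1)/2^n). With a=8.1, n=20: V ≈ 0.00271885.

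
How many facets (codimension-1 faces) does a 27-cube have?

f_26(27-cube) = (27 choose 26) · 2^1 = 54.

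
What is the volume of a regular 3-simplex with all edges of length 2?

Volume = (√2/12) · 2³ = 0.942809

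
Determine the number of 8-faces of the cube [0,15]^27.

Choose 8 of 27 axes to span the face (C(27,8) = 2220075 ways), then fix each of the remaining 19 coordinates at one of its two extreme values (2^19 = 524288 ways): 2220075·524288 = 1163958681600.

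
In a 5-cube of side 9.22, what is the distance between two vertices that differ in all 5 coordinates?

d = √(9.22² + 9.22² + ... + 9.22²) [5 terms] = √(5·9.22²) = 9.22√5 ≈ 20.6165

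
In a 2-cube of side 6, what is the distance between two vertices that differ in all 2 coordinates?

||(6,6,...,6)|| = √(2)·6 ≈ 8.48528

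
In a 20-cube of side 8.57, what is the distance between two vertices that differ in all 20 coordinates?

The space diagonal of an n-cube of side s is s√n. Here 8.57·√20 ≈ 38.3262.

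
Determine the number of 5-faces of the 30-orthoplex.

f_5(30-orthoplex) = 2^6 · (30 choose 6) = 38001600.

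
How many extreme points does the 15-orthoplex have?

Number of vertices = 2n = 30.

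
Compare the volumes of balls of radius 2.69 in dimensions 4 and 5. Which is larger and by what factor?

V_4(2.69) ≈ 258.392, V_5(2.69) ≈ 741.412. The 5-ball is larger by a factor of 2.869.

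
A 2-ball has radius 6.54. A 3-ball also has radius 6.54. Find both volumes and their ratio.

V_2(6.54) ≈ 134.371. V_3(6.54) ≈ 1171.71. Ratio V_2/V_3 ≈ 0.1147.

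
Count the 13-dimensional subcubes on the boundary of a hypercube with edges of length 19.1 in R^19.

An n-cube has C(n,k)·2^(n-k) k-faces. Here C(19,13)·2^6 = 27132·64 = 1736448.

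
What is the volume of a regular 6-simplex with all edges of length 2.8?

V_6 = √(7) · 2.8^6 / (6! · 2^(6/2)) ≈ 0.221348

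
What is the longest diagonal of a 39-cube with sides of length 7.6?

d = √(7.6² + 7.6² + ... + 7.6²) [39 terms] = √(39·7.6²) = 7.6√39 ≈ 47.462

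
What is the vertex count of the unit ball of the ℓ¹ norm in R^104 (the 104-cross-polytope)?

An n-cross-polytope has 2n vertices; here n = 104, giving 208.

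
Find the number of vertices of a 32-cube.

The 32-cube has 2^32 = 4294967296 vertices.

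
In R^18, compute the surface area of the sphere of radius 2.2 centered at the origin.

S = n·V_n(r)/r = 18·V_18(2.2)/2.2 (volume-to-surface relation), giving 979589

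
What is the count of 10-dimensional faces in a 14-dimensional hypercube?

Number of 10-faces = C(14,10) · 2^(14-10) = 1001 · 16 = 16016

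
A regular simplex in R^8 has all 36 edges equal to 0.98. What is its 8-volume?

Volume = 0.98^8 · √(9/2^8) / 8! ≈ 3.9563e-06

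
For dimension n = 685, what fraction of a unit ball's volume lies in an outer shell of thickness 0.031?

1 - (1-0.031)^685 ≈ 1 - 4.283e-10 ≈ (100 - 4.28e-08)%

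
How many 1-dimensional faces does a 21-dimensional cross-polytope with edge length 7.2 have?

An n-cross-polytope has 2^(k+1)·C(n,k+1) k-faces. Here 2^2·C(21,2) = 4·210 = 840.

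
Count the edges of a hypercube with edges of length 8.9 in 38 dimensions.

Each of the 2^38 = 274877906944 vertices has degree 38; total edges = 38·2^38/2 = 5222680231936.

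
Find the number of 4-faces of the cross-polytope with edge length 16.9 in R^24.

Each 4-face is the convex hull of 5 vertices, one chosen as ±e_i from each of 5 distinct axes: 2^5·C(24,5) = 1360128.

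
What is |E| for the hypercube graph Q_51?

Number of 1-faces = C(51,1)·2^(51-1) = 51·1125899906842624 = 57420895248973824.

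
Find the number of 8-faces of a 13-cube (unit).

Choose 8 of 13 axes to span the face (C(13,8) = 1287 ways), then fix each of the remaining 5 coordinates at one of its two extreme values (2^5 = 32 ways): 1287·32 = 41184.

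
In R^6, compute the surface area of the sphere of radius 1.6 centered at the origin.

|∂B_6(1.6)| ≈ 325.124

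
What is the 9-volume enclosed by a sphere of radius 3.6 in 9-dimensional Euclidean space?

Volume = π^{9/2}·(3.6)^9/Γ(11/2) ≈ 334996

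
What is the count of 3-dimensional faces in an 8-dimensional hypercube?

Choose 3 of 8 axes to span the face (C(8,3) = 56 ways), then fix each of the remaining 5 coordinates at one of its two extreme values (2^5 = 32 ways): 56·32 = 1792.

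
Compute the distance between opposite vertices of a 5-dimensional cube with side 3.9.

Diagonal = √5 · 3.9 ≈ 8.72067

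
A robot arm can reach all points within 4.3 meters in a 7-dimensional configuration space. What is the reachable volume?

Volume = π^{7/2}·(4.3)^7/Γ(9/2) ≈ 128428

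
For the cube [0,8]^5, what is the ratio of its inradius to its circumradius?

r_in / r_out = (8/2) / (8√5/2) = 1/√5 ≈ 0.447214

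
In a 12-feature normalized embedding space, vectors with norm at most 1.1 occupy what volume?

Volume = π^{12/2}·(1.1)^12/Γ(7) ≈ 4.19063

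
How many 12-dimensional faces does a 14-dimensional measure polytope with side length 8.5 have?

Choose 12 of 14 axes to span the face (C(14,12) = 91 ways), then fix each of the remaining 2 coordinates at one of its two extreme values (2^2 = 4 ways): 91·4 = 364.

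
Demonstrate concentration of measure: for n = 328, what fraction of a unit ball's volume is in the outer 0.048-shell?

1 - (1-0.048)^328 ≈ 0.9999999016 ≈ 99.999990%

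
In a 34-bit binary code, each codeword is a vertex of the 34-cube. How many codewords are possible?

Number of vertices = 2^34 = 17179869184.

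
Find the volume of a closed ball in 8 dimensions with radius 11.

Volume = π^{8/2}·(11)^8/Γ(5) = 214358881·π^4/24 ≈ 8.70021e+08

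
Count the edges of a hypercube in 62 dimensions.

Number of 1-faces = C(62,1)·2^(62-1) = 62·2305843009213693952 = 142962266571249025024.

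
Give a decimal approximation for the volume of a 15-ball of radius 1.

V_15(1) = π^(15/2) · (1)^15 / Γ(15/2 + 1) = 256·π^7/2027025 ≈ 0.381443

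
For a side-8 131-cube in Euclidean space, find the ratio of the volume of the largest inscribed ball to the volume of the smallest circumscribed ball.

The radii are 8/2 and 8√131/2, so the volume ratio is (1/√131)^131 = 131^{-131/2} ≈ 2.0832e-139.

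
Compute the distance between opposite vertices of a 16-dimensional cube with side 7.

The space diagonal of an n-cube of side s is s√n. Here 7·√16 = 28.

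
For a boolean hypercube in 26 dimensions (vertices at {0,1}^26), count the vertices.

Number of vertices = 2^26 = 67108864.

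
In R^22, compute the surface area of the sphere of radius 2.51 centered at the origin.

S_22(2.51) = 2·π^(22/2)·(2.51)^21 / Γ(22/2) ≈ 4.00926e+07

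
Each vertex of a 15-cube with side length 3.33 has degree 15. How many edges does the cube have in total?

The 15-cube has n·2^(n-1) = 15·2^14 = 15·16384 = 245760 edges.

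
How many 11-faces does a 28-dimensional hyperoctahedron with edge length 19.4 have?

Number of 11-faces = 2^(11+1) · C(28,11+1) = 4096 · 30421755 = 124607508480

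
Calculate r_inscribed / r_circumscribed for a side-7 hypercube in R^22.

r_in / r_out = (7/2) / (7√22/2) = 1/√22 ≈ 0.213201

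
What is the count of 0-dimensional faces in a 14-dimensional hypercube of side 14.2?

An n-cube has C(n,k)·2^(n-k) k-faces. Here C(14,0)·2^14 = 1·16384 = 16384.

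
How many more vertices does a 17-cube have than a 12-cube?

The 17-cube has 2^17 = 131072 vertices. The 12-cube has 2^12 = 4096 vertices. Difference: 131072 - 4096 = 126976.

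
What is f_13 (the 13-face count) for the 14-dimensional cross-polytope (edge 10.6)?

Number of 13-faces = 2^(13+1) · C(14,13+1) = 16384 · 1 = 16384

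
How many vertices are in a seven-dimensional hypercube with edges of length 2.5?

f_0(7-cube) = (7 choose 0) · 2^7 = 128.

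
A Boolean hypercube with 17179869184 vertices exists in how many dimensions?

n = log_2(17179869184) = 34.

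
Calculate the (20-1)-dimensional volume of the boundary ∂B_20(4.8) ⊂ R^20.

S_20(4.8) = 2·π^(20/2)·(4.8)^19 / Γ(20/2) ≈ 4.53262e+12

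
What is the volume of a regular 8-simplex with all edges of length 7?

V = (7^8 / 8!) · √((8+1) / 2^8) ≈ 26.808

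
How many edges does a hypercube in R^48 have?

The 48-cube has n·2^(n-1) = 48·2^47 = 48·140737488355328 = 6755399441055744 edges.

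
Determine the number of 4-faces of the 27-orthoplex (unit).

Each 4-face is the convex hull of 5 vertices, one chosen as ±e_i from each of 5 distinct axes: 2^5·C(27,5) = 2583360.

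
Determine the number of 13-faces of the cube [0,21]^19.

Choose 13 of 19 axes to span the face (C(19,13) = 27132 ways), then fix each of the remaining 6 coordinates at one of its two extreme values (2^6 = 64 ways): 27132·64 = 1736448.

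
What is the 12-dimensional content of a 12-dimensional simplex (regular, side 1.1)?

Volume = 1.1^12 · √(13/2^12) / 12! ≈ 3.69119e-10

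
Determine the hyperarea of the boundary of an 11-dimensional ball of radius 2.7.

The surface area of an n-ball is 2π^(n/2) r^(n-1) / Γ(n/2). For n=11, r=2.7: 426712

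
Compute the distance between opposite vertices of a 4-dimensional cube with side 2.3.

||(2.3,2.3,...,2.3)|| = √(4)·2.3 = 4.6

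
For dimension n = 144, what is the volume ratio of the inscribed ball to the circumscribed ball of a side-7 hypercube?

The radii are 7/2 and 7√144/2, so the volume ratio is (1/√144)^144 = 144^{-144/2} ≈ 3.96187e-156.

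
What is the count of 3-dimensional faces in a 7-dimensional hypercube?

An n-cube has C(n,k)·2^(n-k) k-faces. Here C(7,3)·2^4 = 35·16 = 560.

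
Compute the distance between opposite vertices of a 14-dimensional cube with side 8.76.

Diagonal = √14 · 8.76 ≈ 32.7769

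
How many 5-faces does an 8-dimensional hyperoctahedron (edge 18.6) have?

An n-cross-polytope has 2^(k+1)·C(n,k+1) k-faces. Here 2^6·C(8,6) = 64·28 = 1792.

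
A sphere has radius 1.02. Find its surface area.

|∂B_3(1.02)| = 4πr² = 4π·(1.02)² ≈ 13.0741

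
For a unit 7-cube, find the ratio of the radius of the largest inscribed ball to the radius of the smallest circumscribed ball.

r_in / r_out = (1/2) / (1√7/2) = 1/√7 ≈ 0.377964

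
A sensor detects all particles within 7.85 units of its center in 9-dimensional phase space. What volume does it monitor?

V_9(7.85) = π^(9/2) · (7.85)^9 / Γ(9/2 + 1) ≈ 3.73374e+08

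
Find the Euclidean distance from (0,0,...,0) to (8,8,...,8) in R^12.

Diagonal = √12 · 8 ≈ 27.7128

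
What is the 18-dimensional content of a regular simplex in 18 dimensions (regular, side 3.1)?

For a regular n-simplex with edge a, V = (a^n / n!)·√((n+1)/2^n). With a=3.1, n=18: V ≈ 9.29558e-10.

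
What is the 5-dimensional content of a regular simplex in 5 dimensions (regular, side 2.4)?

V = (2.4^5 / 5!) · √((5+1) / 2^5) ≈ 0.287326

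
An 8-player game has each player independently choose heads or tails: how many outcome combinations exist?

An n-cube has 2^n vertices; for n = 8 that is 2^8 = 256.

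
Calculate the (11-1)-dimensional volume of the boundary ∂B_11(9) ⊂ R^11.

S = n·V_n(r)/r = 11·V_11(9)/9 (volume-to-surface relation), giving 8264970432·π^5/35 ≈ 7.22641e+10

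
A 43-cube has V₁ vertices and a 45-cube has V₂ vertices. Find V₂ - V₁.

V₁ = 2^43 = 8796093022208. V₂ = 2^45 = 35184372088832. V₂ - V₁ = 26388279066624.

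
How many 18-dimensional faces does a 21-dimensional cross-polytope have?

f_18(21-orthoplex) = 2^19 · (21 choose 19) = 110100480.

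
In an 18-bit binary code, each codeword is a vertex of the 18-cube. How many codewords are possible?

Each vertex is a binary string of length 18, so there are 2^18 = 262144.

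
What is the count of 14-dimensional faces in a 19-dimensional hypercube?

Number of 14-faces = C(19,14) · 2^(19-14) = 11628 · 32 = 372096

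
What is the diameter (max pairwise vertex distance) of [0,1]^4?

Diagonal = √4 · 1 = 2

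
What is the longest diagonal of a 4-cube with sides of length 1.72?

Diagonal = √4 · 1.72 = 3.44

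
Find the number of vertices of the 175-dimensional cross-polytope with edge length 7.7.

The vertices are ±e_1, ..., ±e_175, so there are 2·175 = 350.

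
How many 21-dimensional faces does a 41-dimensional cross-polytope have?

An n-cross-polytope has 2^(k+1)·C(n,k+1) k-faces. Here 2^22·C(41,22) = 4194304·244662670200 = 1026189616270540800.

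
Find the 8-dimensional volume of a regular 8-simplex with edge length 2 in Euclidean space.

V = (2^8 / 8!) · √((8+1) / 2^8) ≈ 0.00119048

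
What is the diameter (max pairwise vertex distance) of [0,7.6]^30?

d = √(7.6² + 7.6² + ... + 7.6²) [30 terms] = √(30·7.6²) = 7.6√30 ≈ 41.6269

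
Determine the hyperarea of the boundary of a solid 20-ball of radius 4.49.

S_20(4.49) = 2·π^(20/2)·(4.49)^19 / Γ(20/2) ≈ 1.27481e+12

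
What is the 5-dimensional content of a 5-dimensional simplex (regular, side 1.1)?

V = (1.1^5 / 5!) · √((5+1) / 2^5) ≈ 0.00581143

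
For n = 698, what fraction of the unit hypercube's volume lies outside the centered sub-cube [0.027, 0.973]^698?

1 - (1 - 2·0.027)^698 = 1 - 0.946^698 ≈ 1 - 1.486e-17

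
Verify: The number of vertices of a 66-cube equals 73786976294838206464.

True. The 66-cube has 2^66 = 73786976294838206464 vertices.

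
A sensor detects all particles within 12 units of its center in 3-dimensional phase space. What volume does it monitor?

The n-ball volume is π^(n/2)·r^n/Γ(n/2+1). With n=3, r=12: V = 2304·π ≈ 7238.23.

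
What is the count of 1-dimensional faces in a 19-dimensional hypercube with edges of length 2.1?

An n-cube has C(n,k)·2^(n-k) k-faces. Here C(19,1)·2^18 = 19·262144 = 4980736.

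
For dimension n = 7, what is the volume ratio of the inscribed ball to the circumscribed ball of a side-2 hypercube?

Volume scales as r^n, and r_in/r_out = 1/√7, giving (1/√7)^7 ≈ 0.00110194.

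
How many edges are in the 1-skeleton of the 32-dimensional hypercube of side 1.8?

Each of the 2^32 = 4294967296 vertices has degree 32; total edges = 32·2^32/2 = 68719476736.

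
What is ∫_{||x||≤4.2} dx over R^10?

V_10(4.2) = π^(10/2) · (4.2)^10 / Γ(10/2 + 1) ≈ 4.35573e+06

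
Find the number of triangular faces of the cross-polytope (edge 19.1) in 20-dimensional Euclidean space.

Number of 2-faces = 2^(2+1) · C(20,2+1) = 8 · 1140 = 9120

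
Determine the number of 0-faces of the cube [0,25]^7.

f_0(7-cube) = (7 choose 0) · 2^7 = 128.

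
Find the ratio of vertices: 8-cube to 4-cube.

The 8-cube has 2^8 = 256 vertices. The 4-cube has 2^4 = 16 vertices. Ratio: 256/16 = 16.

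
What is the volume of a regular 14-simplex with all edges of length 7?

V = (7^14 / 14!) · √((14+1) / 2^14) ≈ 0.235396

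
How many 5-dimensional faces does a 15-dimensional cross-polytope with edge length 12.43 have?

f_5(15-orthoplex) = 2^6 · (15 choose 6) = 320320.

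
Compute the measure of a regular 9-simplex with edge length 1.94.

V_9 = √(10) · 1.94^9 / (9! · 2^(9/2)) ≈ 0.000149905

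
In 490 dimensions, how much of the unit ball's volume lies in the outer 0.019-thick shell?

V(inner)/V(outer) = ((1-0.019)/1)^490 ≈ 8.276e-05, so the shell fraction is 0.999917.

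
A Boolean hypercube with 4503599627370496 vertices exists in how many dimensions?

2^n = 4503599627370496 ⇒ n = log_2(4503599627370496) = 52.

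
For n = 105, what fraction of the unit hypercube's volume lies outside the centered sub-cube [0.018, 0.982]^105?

1 - (1 - 2·0.018)^105 = 1 - 0.964^105 ≈ 0.978714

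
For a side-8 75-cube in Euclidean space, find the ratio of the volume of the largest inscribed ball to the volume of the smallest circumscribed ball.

V_in/V_out = n^(-n/2) = 75^(-75/2) ≈ 4.84398e-71.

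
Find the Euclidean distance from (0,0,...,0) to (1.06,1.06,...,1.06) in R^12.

The space diagonal of an n-cube of side s is s√n. Here 1.06·√12 ≈ 3.67195.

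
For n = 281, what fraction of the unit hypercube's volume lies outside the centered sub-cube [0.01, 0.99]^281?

1 - (1 - 2·0.01)^281 = 1 - 0.98^281 ≈ 0.996576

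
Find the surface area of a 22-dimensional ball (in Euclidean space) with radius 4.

S_22(4) = 2·π^(22/2)·(4)^21 / Γ(22/2) = 34359738368·π^11/14175 ≈ 7.13141e+11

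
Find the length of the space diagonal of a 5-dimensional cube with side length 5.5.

Diagonal = √5 · 5.5 ≈ 12.2984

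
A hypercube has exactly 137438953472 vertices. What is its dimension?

2^n = 137438953472 ⇒ n = log_2(137438953472) = 37.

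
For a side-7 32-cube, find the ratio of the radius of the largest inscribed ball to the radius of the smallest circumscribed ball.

r_in / r_out = (7/2) / (7√32/2) = 1/√32 ≈ 0.176777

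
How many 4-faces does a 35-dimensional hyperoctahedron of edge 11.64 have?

f_4(35-orthoplex) = 2^5 · (35 choose 5) = 10388224.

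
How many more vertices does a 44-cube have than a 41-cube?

The 44-cube has 2^44 = 17592186044416 vertices. The 41-cube has 2^41 = 2199023255552 vertices. Difference: 17592186044416 - 2199023255552 = 15393162788864.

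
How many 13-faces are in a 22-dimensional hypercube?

Choose 13 of 22 axes to span the face (C(22,13) = 497420 ways), then fix each of the remaining 9 coordinates at one of its two extreme values (2^9 = 512 ways): 497420·512 = 254679040.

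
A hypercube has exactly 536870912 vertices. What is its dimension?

n = log_2(536870912) = 29.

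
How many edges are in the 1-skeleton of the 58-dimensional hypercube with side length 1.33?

An n-cube has n·2^(n-1) edges. With n = 58: 58·144115188075855872 = 8358680908399640576.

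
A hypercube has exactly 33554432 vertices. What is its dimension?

n = log_2(33554432) = 25.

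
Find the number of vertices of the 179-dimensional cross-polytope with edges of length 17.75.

The vertices are ±e_1, ..., ±e_179, so there are 2·179 = 358.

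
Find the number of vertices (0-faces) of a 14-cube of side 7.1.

Number of 0-faces = C(14,0) · 2^(14-0) = 1 · 16384 = 16384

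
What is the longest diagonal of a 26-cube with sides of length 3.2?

d = √(3.2² + 3.2² + ... + 3.2²) [26 terms] = √(26·3.2²) = 3.2√26 ≈ 16.3169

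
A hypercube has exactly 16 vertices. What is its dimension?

2^n = 16 ⇒ n = log_2(16) = 4.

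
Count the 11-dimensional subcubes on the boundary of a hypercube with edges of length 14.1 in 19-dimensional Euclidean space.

An n-cube has C(n,k)·2^(n-k) k-faces. Here C(19,11)·2^8 = 75582·256 = 19348992.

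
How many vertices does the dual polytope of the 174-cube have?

The vertices are ±e_1, ..., ±e_174, so there are 2·174 = 348.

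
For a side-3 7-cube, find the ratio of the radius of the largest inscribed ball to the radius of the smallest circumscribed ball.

For an n-cube of any side s, the inradius is s/2 and the circumradius is s√n/2, so the ratio is 1/√7 ≈ 0.377964.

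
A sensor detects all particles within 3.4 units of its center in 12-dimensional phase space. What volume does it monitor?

The n-ball volume is π^(n/2)·r^n/Γ(n/2+1). With n=12, r=3.4: V ≈ 3.1865e+06.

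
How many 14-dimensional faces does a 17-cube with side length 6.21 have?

Choose 14 of 17 axes to span the face (C(17,14) = 680 ways), then fix each of the remaining 3 coordinates at one of its two extreme values (2^3 = 8 ways): 680·8 = 5440.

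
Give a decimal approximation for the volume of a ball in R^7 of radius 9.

The n-ball volume is π^(n/2)·r^n/Γ(n/2+1). With n=7, r=9: V = 25509168·π^3/35 ≈ 2.25984e+07.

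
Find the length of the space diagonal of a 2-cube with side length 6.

||(6,6,...,6)|| = √(2)·6 ≈ 8.48528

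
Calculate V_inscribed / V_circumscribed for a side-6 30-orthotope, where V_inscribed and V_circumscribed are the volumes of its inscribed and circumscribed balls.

The radii are 6/2 and 6√30/2, so the volume ratio is (1/√30)^30 = 30^{-30/2} ≈ 6.96917e-23.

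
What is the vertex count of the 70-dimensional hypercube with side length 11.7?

Each vertex is a binary string of length 70, so there are 2^70 = 1180591620717411303424.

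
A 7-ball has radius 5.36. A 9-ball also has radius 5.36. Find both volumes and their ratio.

V_7(5.36) ≈ 600529. V_9(5.36) ≈ 1.20448e+07. Ratio V_7/V_9 ≈ 0.04986.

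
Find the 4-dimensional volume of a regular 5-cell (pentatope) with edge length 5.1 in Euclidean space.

V_4 = √(5) · 5.1^4 / (4! · 2^(4/2)) ≈ 15.7578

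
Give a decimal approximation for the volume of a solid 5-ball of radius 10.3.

V_5(10.3) = π^(5/2) · (10.3)^5 / Γ(5/2 + 1) ≈ 610217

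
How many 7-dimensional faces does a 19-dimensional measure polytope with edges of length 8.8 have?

Choose 7 of 19 axes to span the face (C(19,7) = 50388 ways), then fix each of the remaining 12 coordinates at one of its two extreme values (2^12 = 4096 ways): 50388·4096 = 206389248.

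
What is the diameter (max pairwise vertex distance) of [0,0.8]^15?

The space diagonal of an n-cube of side s is s√n. Here 0.8·√15 ≈ 3.09839.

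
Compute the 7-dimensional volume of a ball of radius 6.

V_7(6) = π^(7/2) · (6)^7 / Γ(7/2 + 1) = 1492992·π^3/35 ≈ 1.32263e+06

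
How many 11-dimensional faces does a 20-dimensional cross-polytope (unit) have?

Number of 11-faces = 2^(11+1) · C(20,11+1) = 4096 · 125970 = 515973120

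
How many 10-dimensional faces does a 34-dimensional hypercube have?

Choose 10 of 34 axes to span the face (C(34,10) = 131128140 ways), then fix each of the remaining 24 coordinates at one of its two extreme values (2^24 = 16777216 ways): 131128140·16777216 = 2199965128458240.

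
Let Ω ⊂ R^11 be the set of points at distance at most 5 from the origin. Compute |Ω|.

V = 625000000·π^5/2079 ≈ 9.19973e+07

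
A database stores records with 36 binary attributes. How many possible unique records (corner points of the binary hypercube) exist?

Each vertex is a binary string of length 36, so there are 2^36 = 68719476736.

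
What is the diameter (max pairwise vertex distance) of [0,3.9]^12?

||(3.9,3.9,...,3.9)|| = √(12)·3.9 ≈ 13.51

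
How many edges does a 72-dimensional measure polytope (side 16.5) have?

The 72-cube has n·2^(n-1) = 72·2^71 = 72·2361183241434822606848 = 170005193383307227693056 edges.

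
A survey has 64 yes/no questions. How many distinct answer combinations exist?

An n-cube has 2^n vertices; for n = 64 that is 2^64 = 18446744073709551616.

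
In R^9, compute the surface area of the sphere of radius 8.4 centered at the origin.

S = n·V_n(r)/r = 9·V_9(8.4)/8.4 (volume-to-surface relation), giving 7.35859e+08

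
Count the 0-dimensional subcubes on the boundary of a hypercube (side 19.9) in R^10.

f_0(10-cube) = (10 choose 0) · 2^10 = 1024.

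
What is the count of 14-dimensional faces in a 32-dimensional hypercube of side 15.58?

An n-cube has C(n,k)·2^(n-k) k-faces. Here C(32,14)·2^18 = 471435600·262144 = 123584013926400.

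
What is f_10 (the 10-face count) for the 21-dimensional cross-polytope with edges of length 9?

Number of 10-faces = 2^(10+1) · C(21,10+1) = 2048 · 352716 = 722362368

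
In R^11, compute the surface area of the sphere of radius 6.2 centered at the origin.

S = n·V_n(r)/r = 11·V_11(6.2)/6.2 (volume-to-surface relation), giving 1.73946e+09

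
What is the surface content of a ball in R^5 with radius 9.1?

The surface area of an n-ball is 2π^(n/2) r^(n-1) / Γ(n/2). For n=5, r=9.1: 180482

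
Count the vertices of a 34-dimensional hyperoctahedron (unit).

Number of vertices = 2n = 68.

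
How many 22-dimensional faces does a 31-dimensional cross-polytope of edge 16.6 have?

Each 22-face is the convex hull of 23 vertices, one chosen as ±e_i from each of 23 distinct axes: 2^23·C(31,23) = 66175421644800.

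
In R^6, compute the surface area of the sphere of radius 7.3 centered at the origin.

S_6(7.3) = 2·π^(6/2)·(7.3)^5 / Γ(6/2) ≈ 642782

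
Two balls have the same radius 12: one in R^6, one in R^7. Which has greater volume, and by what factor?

V_6(12) ≈ 1.54307e+07, V_7(12) ≈ 1.69297e+08. The 7-ball is larger by a factor of 10.97.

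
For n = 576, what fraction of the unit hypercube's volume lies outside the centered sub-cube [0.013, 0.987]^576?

Shell fraction = 1 - (1-0.026)^576 ≈ 0.999999743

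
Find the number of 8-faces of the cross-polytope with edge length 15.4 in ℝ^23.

f_8(23-orthoplex) = 2^9 · (23 choose 9) = 418401280.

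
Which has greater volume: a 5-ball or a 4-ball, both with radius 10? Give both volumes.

V_5(10) ≈ 526379. V_4(10) ≈ 49348. The 5-ball is larger.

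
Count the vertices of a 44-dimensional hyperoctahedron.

An n-cross-polytope has 2n vertices; here n = 44, giving 88.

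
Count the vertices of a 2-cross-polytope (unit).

Number of vertices = 2n = 4.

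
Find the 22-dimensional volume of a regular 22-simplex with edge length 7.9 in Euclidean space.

V_22 = √(23) · 7.9^22 / (22! · 2^(22/2)) ≈ 0.000116564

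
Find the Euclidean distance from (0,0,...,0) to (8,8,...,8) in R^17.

The space diagonal of an n-cube of side s is s√n. Here 8·√17 ≈ 32.9848.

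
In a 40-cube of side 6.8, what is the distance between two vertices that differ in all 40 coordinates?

Diagonal = √40 · 6.8 ≈ 43.007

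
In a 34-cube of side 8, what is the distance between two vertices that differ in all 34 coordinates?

Diagonal = √34 · 8 ≈ 46.6476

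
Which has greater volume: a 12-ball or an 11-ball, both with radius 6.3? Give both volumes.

V_12(6.3) ≈ 5.21979e+09. V_11(6.3) ≈ 1.1691e+09. The 12-ball is larger.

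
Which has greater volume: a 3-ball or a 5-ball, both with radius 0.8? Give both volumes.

V_3(0.8) ≈ 2.14466. V_5(0.8) ≈ 1.72484. The 3-ball is larger.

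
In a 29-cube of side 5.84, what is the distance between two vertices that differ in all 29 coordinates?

The space diagonal of an n-cube of side s is s√n. Here 5.84·√29 ≈ 31.4494.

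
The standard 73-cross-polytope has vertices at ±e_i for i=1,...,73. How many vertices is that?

The 73-dimensional cross-polytope has 2n = 2·73 = 146 vertices.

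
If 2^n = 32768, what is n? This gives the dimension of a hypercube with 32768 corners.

2^n = 32768 ⇒ n = log_2(32768) = 15.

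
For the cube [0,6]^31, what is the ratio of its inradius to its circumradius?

For an n-cube of any side s, the inradius is s/2 and the circumradius is s√n/2, so the ratio is 1/√31 ≈ 0.179605.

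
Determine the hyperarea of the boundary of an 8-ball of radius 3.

|∂B_8(3)| = 729·π^4 ≈ 71011.2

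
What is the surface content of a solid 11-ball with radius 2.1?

S = n·V_n(r)/r = 11·V_11(2.1)/2.1 (volume-to-surface relation), giving 34569.3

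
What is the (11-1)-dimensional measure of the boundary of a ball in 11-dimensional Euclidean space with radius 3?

S = n·V_n(r)/r = 11·V_11(3)/3 (volume-to-surface relation), giving 139968·π^5/35 ≈ 1.2238e+06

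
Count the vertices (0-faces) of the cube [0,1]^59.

Number of vertices = 2^59 = 576460752303423488.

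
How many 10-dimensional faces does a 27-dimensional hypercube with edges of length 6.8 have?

An n-cube has C(n,k)·2^(n-k) k-faces. Here C(27,10)·2^17 = 8436285·131072 = 1105760747520.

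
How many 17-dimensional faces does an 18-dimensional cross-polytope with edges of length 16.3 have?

An n-cross-polytope has 2^(k+1)·C(n,k+1) k-faces. Here 2^18·C(18,18) = 262144·1 = 262144.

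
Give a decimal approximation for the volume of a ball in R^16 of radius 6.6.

Volume = π^{16/2}·(6.6)^16/Γ(9) ≈ 3.05057e+12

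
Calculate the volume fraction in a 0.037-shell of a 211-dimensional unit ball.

1 - (1-0.037)^211 ≈ 0.999649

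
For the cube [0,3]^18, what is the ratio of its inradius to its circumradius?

r_in / r_out = (3/2) / (3√18/2) = 1/√18 ≈ 0.235702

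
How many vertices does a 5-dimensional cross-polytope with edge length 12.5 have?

An n-cross-polytope has 2n vertices; here n = 5, giving 10.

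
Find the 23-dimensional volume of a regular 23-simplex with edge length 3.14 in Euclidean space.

V = (3.14^23 / 23!) · √((23+1) / 2^23) ≈ 1.75852e-14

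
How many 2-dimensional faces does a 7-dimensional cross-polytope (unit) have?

Each 2-face is the convex hull of 3 vertices, one chosen as ±e_i from each of 3 distinct axes: 2^3·C(7,3) = 280.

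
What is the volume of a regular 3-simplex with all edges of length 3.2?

Volume = (√2/12) · 3.2³ = 3.86175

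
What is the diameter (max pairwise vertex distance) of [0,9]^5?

||(9,9,...,9)|| = √(5)·9 ≈ 20.1246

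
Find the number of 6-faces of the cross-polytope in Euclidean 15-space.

Each 6-face is the convex hull of 7 vertices, one chosen as ±e_i from each of 7 distinct axes: 2^7·C(15,7) = 823680.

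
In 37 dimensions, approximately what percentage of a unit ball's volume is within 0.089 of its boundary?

1 - (1-0.089)^37 ≈ 0.968218 ≈ 96.82%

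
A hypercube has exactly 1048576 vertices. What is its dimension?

The n-cube has 2^n vertices, and 1048576 = 2^20, so n = 20.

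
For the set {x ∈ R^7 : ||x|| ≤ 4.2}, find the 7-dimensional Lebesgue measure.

The n-ball volume is π^(n/2)·r^n/Γ(n/2+1). With n=7, r=4.2: V ≈ 108924.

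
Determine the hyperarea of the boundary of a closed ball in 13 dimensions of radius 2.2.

S = n·V_n(r)/r = 13·V_13(2.2)/2.2 (volume-to-surface relation), giving 152180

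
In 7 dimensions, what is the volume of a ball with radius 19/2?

V = 893871739·π^3/840 ≈ 3.29948e+07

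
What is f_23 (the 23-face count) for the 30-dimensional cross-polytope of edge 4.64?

An n-cross-polytope has 2^(k+1)·C(n,k+1) k-faces. Here 2^24·C(30,24) = 16777216·593775 = 9961891430400.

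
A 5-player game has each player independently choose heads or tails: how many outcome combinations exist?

Each vertex is a binary string of length 5, so there are 2^5 = 32.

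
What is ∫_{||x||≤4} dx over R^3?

V = 256·π/3 ≈ 268.083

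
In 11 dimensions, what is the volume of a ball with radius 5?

V = 625000000·π^5/2079 ≈ 9.19973e+07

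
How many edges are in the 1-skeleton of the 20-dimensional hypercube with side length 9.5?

Number of 1-faces = C(20,1)·2^(20-1) = 20·524288 = 10485760.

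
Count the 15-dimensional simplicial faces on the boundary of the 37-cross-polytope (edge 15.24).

f_15(37-orthoplex) = 2^16 · (37 choose 16) = 843826768773120.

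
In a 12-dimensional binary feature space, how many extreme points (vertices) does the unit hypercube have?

Number of vertices = 2^12 = 4096.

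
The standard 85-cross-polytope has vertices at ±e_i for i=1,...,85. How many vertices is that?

The vertices are ±e_1, ..., ±e_85, so there are 2·85 = 170.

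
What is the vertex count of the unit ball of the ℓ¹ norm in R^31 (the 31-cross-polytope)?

Number of vertices = 2n = 62.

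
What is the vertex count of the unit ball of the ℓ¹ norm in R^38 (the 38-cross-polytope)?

The 38-dimensional cross-polytope has 2n = 2·38 = 76 vertices.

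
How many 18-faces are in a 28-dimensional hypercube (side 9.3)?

Number of 18-faces = C(28,18) · 2^(28-18) = 13123110 · 1024 = 13438064640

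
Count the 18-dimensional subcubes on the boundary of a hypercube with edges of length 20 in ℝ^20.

Choose 18 of 20 axes to span the face (C(20,18) = 190 ways), then fix each of the remaining 2 coordinates at one of its two extreme values (2^2 = 4 ways): 190·4 = 760.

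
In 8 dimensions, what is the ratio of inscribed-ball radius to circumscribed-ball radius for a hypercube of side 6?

r_in / r_out = (6/2) / (6√8/2) = 1/√8 ≈ 0.353553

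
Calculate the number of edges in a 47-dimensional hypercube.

Each of the 2^47 = 140737488355328 vertices has degree 47; total edges = 47·2^47/2 = 3307330976350208.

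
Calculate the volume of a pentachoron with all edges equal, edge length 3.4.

For a regular n-simplex with edge a, V = (a^n / n!)·√((n+1)/2^n). With a=3.4, n=4: V ≈ 3.11264.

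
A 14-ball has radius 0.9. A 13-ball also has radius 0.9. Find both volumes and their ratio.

V_14(0.9) ≈ 0.137093. V_13(0.9) ≈ 0.23147. Ratio V_14/V_13 ≈ 0.5923.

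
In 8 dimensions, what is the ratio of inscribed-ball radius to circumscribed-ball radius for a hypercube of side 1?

Ratio = (s/2)/(s√8/2) = 8^(-1/2) ≈ 0.353553.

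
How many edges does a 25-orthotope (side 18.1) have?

Each of the 2^25 = 33554432 vertices has degree 25; total edges = 25·2^25/2 = 419430400.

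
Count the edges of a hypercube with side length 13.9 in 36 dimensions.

Number of 1-faces = C(36,1)·2^(36-1) = 36·34359738368 = 1236950581248.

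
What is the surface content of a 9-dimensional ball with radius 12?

The surface area of an n-ball is 2π^(n/2) r^(n-1) / Γ(n/2). For n=9, r=12: 4586471424·π^4/35 ≈ 1.27647e+10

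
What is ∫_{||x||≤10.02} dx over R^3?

V_3(10.02) = π^(3/2) · (10.02)^3 / Γ(3/2 + 1) ≈ 4213.97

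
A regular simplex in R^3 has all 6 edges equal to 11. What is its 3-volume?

Volume = (√2/12) · 11³ = 156.86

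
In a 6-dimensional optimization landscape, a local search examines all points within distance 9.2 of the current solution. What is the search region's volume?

The n-ball volume is π^(n/2)·r^n/Γ(n/2+1). With n=6, r=9.2: V ≈ 3.13347e+06.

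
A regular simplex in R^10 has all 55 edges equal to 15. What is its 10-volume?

V_10 = √(11) · 15^10 / (10! · 2^(10/2)) ≈ 16470.1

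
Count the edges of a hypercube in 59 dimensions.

The 59-cube has n·2^(n-1) = 59·2^58 = 59·288230376151711744 = 17005592192950992896 edges.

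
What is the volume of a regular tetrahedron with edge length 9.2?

Volume = (√2/12) · 9.2³ = 91.7693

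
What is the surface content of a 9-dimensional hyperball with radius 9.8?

The surface area of an n-ball is 2π^(n/2) r^(n-1) / Γ(n/2). For n=9, r=9.8: 2.52562e+09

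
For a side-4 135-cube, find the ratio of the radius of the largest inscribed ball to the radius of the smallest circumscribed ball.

For an n-cube of any side s, the inradius is s/2 and the circumradius is s√n/2, so the ratio is 1/√135 ≈ 0.0860663.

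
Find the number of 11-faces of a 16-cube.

f_11(16-cube) = (16 choose 11) · 2^5 = 139776.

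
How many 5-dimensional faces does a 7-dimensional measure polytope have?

f_5(7-cube) = (7 choose 5) · 2^2 = 84.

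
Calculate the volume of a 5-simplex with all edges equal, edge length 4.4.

V_5 = √(6) · 4.4^5 / (5! · 2^(5/2)) ≈ 5.9509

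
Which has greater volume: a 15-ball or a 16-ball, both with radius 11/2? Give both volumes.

V_15(5.5) ≈ 4.86262e+10. V_16(5.5) ≈ 1.64999e+11. The 16-ball is larger.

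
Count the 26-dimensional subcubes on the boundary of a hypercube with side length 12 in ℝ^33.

An n-cube has C(n,k)·2^(n-k) k-faces. Here C(33,26)·2^7 = 4272048·128 = 546822144.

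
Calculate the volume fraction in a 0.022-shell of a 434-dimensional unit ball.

1 - (1-0.022)^434 ≈ 0.999936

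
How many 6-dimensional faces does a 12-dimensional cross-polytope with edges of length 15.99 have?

An n-cross-polytope has 2^(k+1)·C(n,k+1) k-faces. Here 2^7·C(12,7) = 128·792 = 101376.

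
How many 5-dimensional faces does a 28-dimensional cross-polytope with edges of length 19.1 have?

f_5(28-orthoplex) = 2^6 · (28 choose 6) = 24111360.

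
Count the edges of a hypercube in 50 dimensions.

The 50-cube has n·2^(n-1) = 50·2^49 = 50·562949953421312 = 28147497671065600 edges.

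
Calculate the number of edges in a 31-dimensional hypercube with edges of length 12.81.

The 31-cube has n·2^(n-1) = 31·2^30 = 31·1073741824 = 33285996544 edges.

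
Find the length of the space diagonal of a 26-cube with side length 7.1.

||(7.1,7.1,...,7.1)|| = √(26)·7.1 ≈ 36.203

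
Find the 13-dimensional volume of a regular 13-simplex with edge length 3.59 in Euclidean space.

For a regular n-simplex with edge a, V = (a^n / n!)·√((n+1)/2^n). With a=3.59, n=13: V ≈ 0.000109224.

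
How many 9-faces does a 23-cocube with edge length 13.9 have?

Number of 9-faces = 2^(9+1) · C(23,9+1) = 1024 · 1144066 = 1171523584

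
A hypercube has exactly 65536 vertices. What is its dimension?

The n-cube has 2^n vertices, and 65536 = 2^16, so n = 16.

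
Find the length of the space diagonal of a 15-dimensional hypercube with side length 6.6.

||(6.6,6.6,...,6.6)|| = √(15)·6.6 ≈ 25.5617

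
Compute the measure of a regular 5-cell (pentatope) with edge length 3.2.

Volume = 3.2^4 · √(5/2^4) / 4! ≈ 2.44238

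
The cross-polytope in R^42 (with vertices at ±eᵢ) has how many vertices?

The vertices are ±e_1, ..., ±e_42, so there are 2·42 = 84.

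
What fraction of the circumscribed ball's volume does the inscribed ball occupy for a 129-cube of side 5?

The radii are 5/2 and 5√129/2, so the volume ratio is (1/√129)^129 = 129^{-129/2} ≈ 7.36146e-137.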